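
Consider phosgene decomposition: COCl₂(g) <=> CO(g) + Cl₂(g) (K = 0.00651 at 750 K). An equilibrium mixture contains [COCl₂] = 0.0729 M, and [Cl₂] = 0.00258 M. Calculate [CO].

[CO] = 0.184 M

At equilibrium, K = [CO]·[Cl₂] / [COCl₂] = 0.00651.
([CO])·(0.00258) / (0.0729) = 0.00651
[CO] = 0.184 M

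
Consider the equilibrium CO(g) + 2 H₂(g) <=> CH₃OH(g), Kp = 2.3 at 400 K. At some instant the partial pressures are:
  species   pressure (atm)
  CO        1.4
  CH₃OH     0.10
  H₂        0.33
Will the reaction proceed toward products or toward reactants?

to the right

Qp = P(CH₃OH) / (P(CO)·P(H₂)²) = (0.10) / ((1.4)·(0.33)²) = 0.66
Qp = 0.66 < Kp = 2.3, so the forward reaction proceeds.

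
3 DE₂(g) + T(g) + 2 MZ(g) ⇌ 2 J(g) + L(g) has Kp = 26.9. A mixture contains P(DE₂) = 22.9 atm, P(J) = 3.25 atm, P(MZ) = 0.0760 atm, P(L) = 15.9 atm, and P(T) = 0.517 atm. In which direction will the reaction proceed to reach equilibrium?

Qp = P(J)²·P(L) / (P(DE₂)³·P(T)·P(MZ)²) = (3.25)²·(15.9) / ((22.9)³·(0.517)·(0.0760)²) = 4.68
Qp = 4.68 < Kp = 26.9, so the forward reaction proceeds.

to the right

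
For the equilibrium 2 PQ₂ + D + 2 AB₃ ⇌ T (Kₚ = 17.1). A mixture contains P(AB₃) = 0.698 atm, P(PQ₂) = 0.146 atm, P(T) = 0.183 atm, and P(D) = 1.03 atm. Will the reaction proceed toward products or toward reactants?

Qₚ = P(T) / (P(PQ₂)²·P(D)·P(AB₃)²) = (0.183) / ((0.146)²·(1.03)·(0.698)²) = 17.1
Qₚ = 17.1 = Kₚ, so the system is already at equilibrium.

no net change (already at equilibrium)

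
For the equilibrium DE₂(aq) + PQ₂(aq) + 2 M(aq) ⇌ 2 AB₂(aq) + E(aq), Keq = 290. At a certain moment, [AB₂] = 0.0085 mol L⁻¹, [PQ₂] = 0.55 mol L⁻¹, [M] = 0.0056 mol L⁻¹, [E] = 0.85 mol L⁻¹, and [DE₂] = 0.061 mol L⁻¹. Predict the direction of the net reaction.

Q = [AB₂]²·[E] / ([DE₂]·[PQ₂]·[M]²) = (0.0085)²·(0.85) / ((0.061)·(0.55)·(0.0056)²) = 58
Q = 58 < Keq = 290, so the forward reaction proceeds.

to the right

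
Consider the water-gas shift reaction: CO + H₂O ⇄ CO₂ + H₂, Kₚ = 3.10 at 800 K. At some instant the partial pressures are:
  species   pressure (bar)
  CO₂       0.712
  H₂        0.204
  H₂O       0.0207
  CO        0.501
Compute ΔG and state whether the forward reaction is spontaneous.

Qₚ = P(CO₂)·P(H₂) / (P(CO)·P(H₂O)) = (0.712)·(0.204) / ((0.501)·(0.0207)) = 14.0
ΔG = RT ln(Qₚ/Kₚ) = (8.314 J mol⁻¹ K⁻¹)(800 K) × ln(14.0/3.10)
   = (6.651 kJ/mol)(1.508) = 10.0 kJ/mol
ΔG > 0, so the forward reaction is non-spontaneous (proceeds in reverse).

ΔG = 10.0 kJ/mol; the forward reaction is non-spontaneous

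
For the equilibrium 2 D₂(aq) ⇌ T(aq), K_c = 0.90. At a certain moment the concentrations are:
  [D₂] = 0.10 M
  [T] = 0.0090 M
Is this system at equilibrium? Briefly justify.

yes, at equilibrium

Q_c = [T] / [D₂]² = (0.0090) / (0.10)² = 0.90
Q_c = 0.90 = K_c; the system is at equilibrium.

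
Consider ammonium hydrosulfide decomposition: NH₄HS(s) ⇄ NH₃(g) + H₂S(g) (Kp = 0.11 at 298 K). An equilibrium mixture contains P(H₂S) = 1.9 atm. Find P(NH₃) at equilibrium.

P(NH₃) = 0.058 atm

(NH₄HS is a pure solid — omitted from Kp.)
At equilibrium, Kp = P(NH₃)·P(H₂S) = 0.11.
(P(NH₃))·(1.9) = 0.11
P(NH₃) = 0.0579 = 0.058 atm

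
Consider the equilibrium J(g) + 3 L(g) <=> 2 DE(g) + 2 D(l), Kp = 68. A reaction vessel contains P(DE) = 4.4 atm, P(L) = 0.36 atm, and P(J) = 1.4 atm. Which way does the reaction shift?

(D is a pure liquid — omitted from Qp.)
Qp = P(DE)² / (P(J)·P(L)³) = (4.4)² / ((1.4)·(0.36)³) = 300
Qp = 300 > Kp = 68, so the reverse reaction proceeds.

toward reactants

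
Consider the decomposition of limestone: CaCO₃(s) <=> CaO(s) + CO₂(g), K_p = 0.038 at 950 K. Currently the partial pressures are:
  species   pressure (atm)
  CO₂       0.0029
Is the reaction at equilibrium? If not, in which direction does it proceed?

toward products

(CaCO₃, CaO are pure solids — omitted from Q_p.)
Q_p = P(CO₂) = 0.0029
Q_p = 0.0029 < K_p = 0.038, so the forward reaction proceeds.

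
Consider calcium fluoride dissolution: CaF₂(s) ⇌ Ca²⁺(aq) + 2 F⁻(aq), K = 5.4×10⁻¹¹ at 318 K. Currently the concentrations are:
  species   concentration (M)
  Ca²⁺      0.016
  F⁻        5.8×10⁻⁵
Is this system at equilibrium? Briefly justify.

yes, at equilibrium

(CaF₂ is a pure solid — omitted from Q.)
Q = [Ca²⁺]·[F⁻]² = (0.016)·(5.8×10⁻⁵)² = 5.4×10⁻¹¹
Q = 5.4×10⁻¹¹ = K; the system is at equilibrium.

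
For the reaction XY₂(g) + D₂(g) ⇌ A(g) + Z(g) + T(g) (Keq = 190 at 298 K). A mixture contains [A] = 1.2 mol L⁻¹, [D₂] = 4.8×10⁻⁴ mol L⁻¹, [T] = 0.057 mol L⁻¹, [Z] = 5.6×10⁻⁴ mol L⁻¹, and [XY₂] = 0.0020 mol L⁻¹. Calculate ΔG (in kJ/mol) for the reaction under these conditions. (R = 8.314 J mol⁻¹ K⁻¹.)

ΔG = -3.87 kJ/mol

Q = [A]·[Z]·[T] / ([XY₂]·[D₂]) = (1.2)·(5.6×10⁻⁴)·(0.057) / ((0.0020)·(4.8×10⁻⁴)) = 39.9
ΔG = RT ln(Q/Keq) = (8.314 J mol⁻¹ K⁻¹)(298 K) × ln(39.9/190)
   = (2.478 kJ/mol)(-1.561) = -3.87 kJ/mol
ΔG < 0, so the forward reaction is spontaneous (proceeds forward).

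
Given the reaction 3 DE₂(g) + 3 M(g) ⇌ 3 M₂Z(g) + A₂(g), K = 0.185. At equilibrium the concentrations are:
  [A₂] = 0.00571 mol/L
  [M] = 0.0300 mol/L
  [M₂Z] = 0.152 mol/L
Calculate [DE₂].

At equilibrium, K = [M₂Z]³·[A₂] / ([DE₂]³·[M]³) = 0.185.
(0.152)³·(0.00571) / (([DE₂])³·(0.0300)³) = 0.185
[DE₂]³ = 4.01 ⇒ [DE₂] = 1.59 mol/L

[DE₂] = 1.59 mol/L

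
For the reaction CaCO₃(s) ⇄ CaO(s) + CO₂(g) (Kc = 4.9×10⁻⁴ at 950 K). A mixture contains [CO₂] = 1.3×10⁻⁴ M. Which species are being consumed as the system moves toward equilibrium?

(CaCO₃, CaO are pure solids — omitted from Qc.)
Qc = [CO₂] = 1.3×10⁻⁴
Qc = 1.3×10⁻⁴ < Kc = 4.9×10⁻⁴: net forward reaction.

CaCO₃ (reactants)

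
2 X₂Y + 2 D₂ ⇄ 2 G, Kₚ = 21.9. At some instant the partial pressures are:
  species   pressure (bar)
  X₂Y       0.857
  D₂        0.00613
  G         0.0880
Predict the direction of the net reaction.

Qₚ = P(G)² / (P(X₂Y)²·P(D₂)²) = (0.0880)² / ((0.857)²·(0.00613)²) = 281
Qₚ = 281 > Kₚ = 21.9, so the reverse reaction proceeds.

to the left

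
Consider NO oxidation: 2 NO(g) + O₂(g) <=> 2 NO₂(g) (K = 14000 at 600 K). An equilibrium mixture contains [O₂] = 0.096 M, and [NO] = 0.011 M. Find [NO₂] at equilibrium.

At equilibrium, K = [NO₂]² / ([NO]²·[O₂]) = 14000.
([NO₂])² / ((0.011)²·(0.096)) = 14000
[NO₂]² = 0.163 ⇒ [NO₂] = 0.40 M

[NO₂] = 0.40 M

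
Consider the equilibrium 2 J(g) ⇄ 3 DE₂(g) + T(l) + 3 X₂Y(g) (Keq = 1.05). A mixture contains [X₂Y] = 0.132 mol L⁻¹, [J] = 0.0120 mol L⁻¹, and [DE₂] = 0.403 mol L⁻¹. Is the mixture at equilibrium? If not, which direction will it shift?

(T is a pure liquid — omitted from Q.)
Q = [DE₂]³·[X₂Y]³ / [J]² = (0.403)³·(0.132)³ / (0.0120)² = 1.05
Q = 1.05 = Keq; the system is at equilibrium.

yes, at equilibrium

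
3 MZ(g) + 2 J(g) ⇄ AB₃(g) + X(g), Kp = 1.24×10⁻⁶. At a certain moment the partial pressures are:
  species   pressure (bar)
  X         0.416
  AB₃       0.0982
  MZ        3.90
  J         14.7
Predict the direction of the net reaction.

Qp = P(AB₃)·P(X) / (P(MZ)³·P(J)²) = (0.0982)·(0.416) / ((3.90)³·(14.7)²) = 3.19×10⁻⁶
Qp = 3.19×10⁻⁶ > Kp = 1.24×10⁻⁶, so the reverse reaction proceeds.

toward reactants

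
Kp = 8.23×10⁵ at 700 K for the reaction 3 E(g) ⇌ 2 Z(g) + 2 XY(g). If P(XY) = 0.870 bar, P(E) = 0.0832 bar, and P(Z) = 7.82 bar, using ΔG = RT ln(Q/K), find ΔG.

Qp = P(Z)²·P(XY)² / P(E)³ = (7.82)²·(0.870)² / (0.0832)³ = 80400
ΔG = RT ln(Qp/Kp) = (8.314 J mol⁻¹ K⁻¹)(700 K) × ln(80400/8.23×10⁵)
   = (5.820 kJ/mol)(-2.326) = -13.5 kJ/mol
ΔG < 0, so the forward reaction is spontaneous (proceeds forward).

ΔG = -13.5 kJ/mol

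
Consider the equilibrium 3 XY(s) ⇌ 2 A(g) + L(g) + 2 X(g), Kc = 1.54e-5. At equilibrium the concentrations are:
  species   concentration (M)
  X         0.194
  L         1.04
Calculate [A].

(XY is a pure solid — omitted from Kc.)
At equilibrium, Kc = [A]²·[L]·[X]² = 1.54e-5.
([A])²·(1.04)·(0.194)² = 1.54e-5
[A]² = 3.93e-4 ⇒ [A] = 0.0198 M

[A] = 0.0198 M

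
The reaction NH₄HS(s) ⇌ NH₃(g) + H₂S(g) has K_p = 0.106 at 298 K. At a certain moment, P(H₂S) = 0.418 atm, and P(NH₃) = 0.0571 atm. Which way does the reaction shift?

(NH₄HS is a pure solid — omitted from Q_p.)
Q_p = P(NH₃)·P(H₂S) = (0.0571)·(0.418) = 0.0239
Q_p = 0.0239 < K_p = 0.106, so the forward reaction proceeds.

toward products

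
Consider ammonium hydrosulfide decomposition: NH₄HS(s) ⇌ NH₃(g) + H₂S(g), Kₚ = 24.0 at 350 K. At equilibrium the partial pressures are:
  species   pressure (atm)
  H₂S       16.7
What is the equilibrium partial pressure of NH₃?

P(NH₃) = 1.44 atm

(NH₄HS is a pure solid — omitted from Kₚ.)
At equilibrium, Kₚ = P(NH₃)·P(H₂S) = 24.0.
(P(NH₃))·(16.7) = 24.0
P(NH₃) = 1.44 atm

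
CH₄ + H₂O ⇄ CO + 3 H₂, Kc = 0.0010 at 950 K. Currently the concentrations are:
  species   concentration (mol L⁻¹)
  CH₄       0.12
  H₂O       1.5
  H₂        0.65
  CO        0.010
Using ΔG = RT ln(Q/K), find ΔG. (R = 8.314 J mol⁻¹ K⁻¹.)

ΔG = 21.5 kJ/mol

Qc = [CO]·[H₂]³ / ([CH₄]·[H₂O]) = (0.010)·(0.65)³ / ((0.12)·(1.5)) = 0.0153
ΔG = RT ln(Qc/Kc) = (8.314 J mol⁻¹ K⁻¹)(950 K) × ln(0.0153/0.0010)
   = (7.898 kJ/mol)(2.728) = 21.5 kJ/mol
ΔG > 0, so the forward reaction is non-spontaneous (proceeds in reverse).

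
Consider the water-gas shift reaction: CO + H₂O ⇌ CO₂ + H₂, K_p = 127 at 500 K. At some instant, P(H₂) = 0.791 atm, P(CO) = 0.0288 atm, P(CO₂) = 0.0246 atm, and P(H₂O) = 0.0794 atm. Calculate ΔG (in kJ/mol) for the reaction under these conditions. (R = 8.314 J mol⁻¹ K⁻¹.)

ΔG = -11.2 kJ/mol

Q_p = P(CO₂)·P(H₂) / (P(CO)·P(H₂O)) = (0.0246)·(0.791) / ((0.0288)·(0.0794)) = 8.51
ΔG = RT ln(Q_p/K_p) = (8.314 J mol⁻¹ K⁻¹)(500 K) × ln(8.51/127)
   = (4.157 kJ/mol)(-2.703) = -11.2 kJ/mol
ΔG < 0, so the forward reaction is spontaneous (proceeds forward).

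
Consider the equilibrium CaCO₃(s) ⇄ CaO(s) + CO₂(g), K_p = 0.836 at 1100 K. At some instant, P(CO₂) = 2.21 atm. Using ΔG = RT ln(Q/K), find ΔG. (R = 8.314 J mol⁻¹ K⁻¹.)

ΔG = 8.89 kJ/mol

(CaCO₃, CaO are pure solids — omitted from Q_p.)
Q_p = P(CO₂) = 2.21
ΔG = RT ln(Q_p/K_p) = (8.314 J mol⁻¹ K⁻¹)(1100 K) × ln(2.21/0.836)
   = (9.145 kJ/mol)(0.9721) = 8.89 kJ/mol
ΔG > 0, so the forward reaction is non-spontaneous (proceeds in reverse).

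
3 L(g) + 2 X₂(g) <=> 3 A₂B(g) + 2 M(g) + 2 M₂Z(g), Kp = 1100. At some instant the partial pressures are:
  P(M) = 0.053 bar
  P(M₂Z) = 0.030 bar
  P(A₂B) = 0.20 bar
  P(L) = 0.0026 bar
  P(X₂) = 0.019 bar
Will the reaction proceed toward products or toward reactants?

toward reactants

Qp = P(A₂B)³·P(M)²·P(M₂Z)² / (P(L)³·P(X₂)²) = (0.20)³·(0.053)²·(0.030)² / ((0.0026)³·(0.019)²) = 3200
Qp = 3200 > Kp = 1100, so the reverse reaction proceeds.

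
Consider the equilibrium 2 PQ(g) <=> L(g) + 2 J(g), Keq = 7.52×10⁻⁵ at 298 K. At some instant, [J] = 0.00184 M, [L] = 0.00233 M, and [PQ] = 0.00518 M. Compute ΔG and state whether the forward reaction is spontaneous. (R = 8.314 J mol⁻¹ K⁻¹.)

ΔG = 3.38 kJ/mol; the forward reaction is non-spontaneous

Q = [L]·[J]² / [PQ]² = (0.00233)·(0.00184)² / (0.00518)² = 2.94×10⁻⁴
ΔG = RT ln(Q/Keq) = (8.314 J mol⁻¹ K⁻¹)(298 K) × ln(2.94×10⁻⁴/7.52×10⁻⁵)
   = (2.478 kJ/mol)(1.363) = 3.38 kJ/mol
ΔG > 0, so the forward reaction is non-spontaneous (proceeds in reverse).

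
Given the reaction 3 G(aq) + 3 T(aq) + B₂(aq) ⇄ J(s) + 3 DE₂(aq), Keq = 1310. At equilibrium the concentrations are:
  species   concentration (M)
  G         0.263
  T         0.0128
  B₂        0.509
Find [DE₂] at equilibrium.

(J is a pure solid — omitted from Keq.)
At equilibrium, Keq = [DE₂]³ / ([G]³·[T]³·[B₂]) = 1310.
([DE₂])³ / ((0.263)³·(0.0128)³·(0.509)) = 1310
[DE₂]³ = 2.54e-5 ⇒ [DE₂] = 0.0294 M

[DE₂] = 0.0294 M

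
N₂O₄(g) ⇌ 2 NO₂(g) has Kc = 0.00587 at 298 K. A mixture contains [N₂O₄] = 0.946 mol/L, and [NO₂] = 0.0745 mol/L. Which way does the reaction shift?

neither direction; the system is at equilibrium

Qc = [NO₂]² / [N₂O₄] = (0.0745)² / (0.946) = 0.00587
Qc = 0.00587 = Kc, so the system is already at equilibrium.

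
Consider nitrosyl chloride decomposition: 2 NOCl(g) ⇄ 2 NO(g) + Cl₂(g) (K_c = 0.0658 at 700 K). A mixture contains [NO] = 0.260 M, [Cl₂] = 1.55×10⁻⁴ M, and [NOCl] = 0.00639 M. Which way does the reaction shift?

Q_c = [NO]²·[Cl₂] / [NOCl]² = (0.260)²·(1.55×10⁻⁴) / (0.00639)² = 0.257
Q_c = 0.257 > K_c = 0.0658, so the reverse reaction proceeds.

to the left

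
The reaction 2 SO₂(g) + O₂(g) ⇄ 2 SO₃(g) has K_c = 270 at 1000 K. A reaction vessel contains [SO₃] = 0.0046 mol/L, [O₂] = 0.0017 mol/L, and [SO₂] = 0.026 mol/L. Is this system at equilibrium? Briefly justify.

Q_c = [SO₃]² / ([SO₂]²·[O₂]) = (0.0046)² / ((0.026)²·(0.0017)) = 18
Q_c = 18 < K_c = 270: net forward reaction.

no; Q < K, reaction proceeds forward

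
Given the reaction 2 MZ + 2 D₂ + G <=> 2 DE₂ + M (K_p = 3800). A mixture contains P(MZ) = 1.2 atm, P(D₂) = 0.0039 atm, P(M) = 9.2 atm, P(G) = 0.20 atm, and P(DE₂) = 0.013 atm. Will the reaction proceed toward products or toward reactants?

toward products

Q_p = P(DE₂)²·P(M) / (P(MZ)²·P(D₂)²·P(G)) = (0.013)²·(9.2) / ((1.2)²·(0.0039)²·(0.20)) = 350
Q_p = 350 < K_p = 3800, so the forward reaction proceeds.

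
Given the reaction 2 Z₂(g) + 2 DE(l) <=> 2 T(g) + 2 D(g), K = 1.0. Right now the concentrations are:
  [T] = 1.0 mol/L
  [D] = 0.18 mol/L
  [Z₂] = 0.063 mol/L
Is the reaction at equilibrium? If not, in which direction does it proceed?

in the reverse direction

(DE is a pure liquid — omitted from Q.)
Q = [T]²·[D]² / [Z₂]² = (1.0)²·(0.18)² / (0.063)² = 8.2
Q = 8.2 > K = 1.0, so the reverse reaction proceeds.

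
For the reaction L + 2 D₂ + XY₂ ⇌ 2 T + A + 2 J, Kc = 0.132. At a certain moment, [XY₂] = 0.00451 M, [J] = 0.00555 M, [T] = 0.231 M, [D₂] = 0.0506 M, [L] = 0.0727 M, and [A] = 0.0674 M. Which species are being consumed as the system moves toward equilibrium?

Qc = [T]²·[A]·[J]² / ([L]·[D₂]²·[XY₂]) = (0.231)²·(0.0674)·(0.00555)² / ((0.0727)·(0.0506)²·(0.00451)) = 0.132
Qc = 0.132 = Kc; the system is at equilibrium.

none (at equilibrium)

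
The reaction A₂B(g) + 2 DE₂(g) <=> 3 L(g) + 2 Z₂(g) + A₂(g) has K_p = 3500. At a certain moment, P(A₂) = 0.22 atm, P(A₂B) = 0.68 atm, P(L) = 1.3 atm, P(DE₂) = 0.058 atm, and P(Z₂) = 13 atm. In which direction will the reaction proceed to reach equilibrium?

in the reverse direction

Q_p = P(L)³·P(Z₂)²·P(A₂) / (P(A₂B)·P(DE₂)²) = (1.3)³·(13)²·(0.22) / ((0.68)·(0.058)²) = 36000
Q_p = 36000 > K_p = 3500, so the reverse reaction proceeds.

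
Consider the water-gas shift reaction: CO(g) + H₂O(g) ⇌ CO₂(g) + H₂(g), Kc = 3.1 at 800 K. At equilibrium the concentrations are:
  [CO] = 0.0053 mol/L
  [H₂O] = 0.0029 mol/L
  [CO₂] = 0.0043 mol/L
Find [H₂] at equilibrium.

[H₂] = 0.011 mol/L

At equilibrium, Kc = [CO₂]·[H₂] / ([CO]·[H₂O]) = 3.1.
(0.0043)·([H₂]) / ((0.0053)·(0.0029)) = 3.1
[H₂] = 0.0111 = 0.011 mol/L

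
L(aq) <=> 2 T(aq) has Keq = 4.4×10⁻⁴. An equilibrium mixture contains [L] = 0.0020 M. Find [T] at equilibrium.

At equilibrium, Keq = [T]² / [L] = 4.4×10⁻⁴.
([T])² / (0.0020) = 4.4×10⁻⁴
[T]² = 8.80×10⁻⁷ ⇒ [T] = 9.4×10⁻⁴ M

[T] = 9.4×10⁻⁴ M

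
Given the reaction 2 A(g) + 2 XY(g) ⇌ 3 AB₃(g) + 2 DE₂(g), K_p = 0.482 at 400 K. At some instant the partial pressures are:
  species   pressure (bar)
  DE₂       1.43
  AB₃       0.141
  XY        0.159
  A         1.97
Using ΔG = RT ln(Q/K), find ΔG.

ΔG = -7.02 kJ/mol

Q_p = P(AB₃)³·P(DE₂)² / (P(A)²·P(XY)²) = (0.141)³·(1.43)² / ((1.97)²·(0.159)²) = 0.0584
ΔG = RT ln(Q_p/K_p) = (8.314 J mol⁻¹ K⁻¹)(400 K) × ln(0.0584/0.482)
   = (3.326 kJ/mol)(-2.111) = -7.02 kJ/mol
ΔG < 0, so the forward reaction is spontaneous (proceeds forward).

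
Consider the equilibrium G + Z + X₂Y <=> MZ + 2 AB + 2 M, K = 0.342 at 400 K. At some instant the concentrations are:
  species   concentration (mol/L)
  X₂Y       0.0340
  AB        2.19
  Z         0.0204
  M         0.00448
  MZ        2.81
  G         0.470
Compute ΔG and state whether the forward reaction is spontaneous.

Q = [MZ]·[AB]²·[M]² / ([G]·[Z]·[X₂Y]) = (2.81)·(2.19)²·(0.00448)² / ((0.470)·(0.0204)·(0.0340)) = 0.830
ΔG = RT ln(Q/K) = (8.314 J mol⁻¹ K⁻¹)(400 K) × ln(0.830/0.342)
   = (3.326 kJ/mol)(0.8866) = 2.95 kJ/mol
ΔG > 0, so the forward reaction is non-spontaneous (proceeds in reverse).

ΔG = 2.95 kJ/mol; the forward reaction is non-spontaneous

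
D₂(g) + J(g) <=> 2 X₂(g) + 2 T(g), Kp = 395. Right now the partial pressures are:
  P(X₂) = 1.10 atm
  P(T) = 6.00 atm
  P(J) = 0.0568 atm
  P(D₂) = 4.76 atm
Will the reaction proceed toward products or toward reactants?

Qp = P(X₂)²·P(T)² / (P(D₂)·P(J)) = (1.10)²·(6.00)² / ((4.76)·(0.0568)) = 161
Qp = 161 < Kp = 395, so the forward reaction proceeds.

to the right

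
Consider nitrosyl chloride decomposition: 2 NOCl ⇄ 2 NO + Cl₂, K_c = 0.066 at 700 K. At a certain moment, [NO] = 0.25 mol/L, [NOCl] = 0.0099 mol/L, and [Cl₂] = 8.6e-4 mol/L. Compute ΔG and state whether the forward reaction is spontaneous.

Q_c = [NO]²·[Cl₂] / [NOCl]² = (0.25)²·(8.6e-4) / (0.0099)² = 0.548
ΔG = RT ln(Q_c/K_c) = (8.314 J mol⁻¹ K⁻¹)(700 K) × ln(0.548/0.066)
   = (5.820 kJ/mol)(2.117) = 12.3 kJ/mol
ΔG > 0, so the forward reaction is non-spontaneous (proceeds in reverse).

ΔG = 12.3 kJ/mol; the forward reaction is non-spontaneous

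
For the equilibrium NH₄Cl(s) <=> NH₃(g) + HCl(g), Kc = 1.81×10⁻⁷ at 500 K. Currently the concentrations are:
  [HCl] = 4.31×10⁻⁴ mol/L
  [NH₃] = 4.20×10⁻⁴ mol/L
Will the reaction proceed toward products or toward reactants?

neither direction; the system is at equilibrium

(NH₄Cl is a pure solid — omitted from Qc.)
Qc = [NH₃]·[HCl] = (4.20×10⁻⁴)·(4.31×10⁻⁴) = 1.81×10⁻⁷
Qc = 1.81×10⁻⁷ = Kc, so the system is already at equilibrium.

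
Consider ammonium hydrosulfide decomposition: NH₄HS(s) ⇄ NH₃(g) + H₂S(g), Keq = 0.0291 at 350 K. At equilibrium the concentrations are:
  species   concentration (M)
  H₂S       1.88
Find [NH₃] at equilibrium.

(NH₄HS is a pure solid — omitted from Keq.)
At equilibrium, Keq = [NH₃]·[H₂S] = 0.0291.
([NH₃])·(1.88) = 0.0291
[NH₃] = 0.0155 M

[NH₃] = 0.0155 M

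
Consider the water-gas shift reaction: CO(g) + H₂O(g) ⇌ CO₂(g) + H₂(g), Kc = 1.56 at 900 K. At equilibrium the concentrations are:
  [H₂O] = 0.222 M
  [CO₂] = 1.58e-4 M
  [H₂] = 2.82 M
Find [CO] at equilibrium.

[CO] = 0.00129 M

At equilibrium, Kc = [CO₂]·[H₂] / ([CO]·[H₂O]) = 1.56.
(1.58e-4)·(2.82) / (([CO])·(0.222)) = 1.56
[CO] = 0.00129 M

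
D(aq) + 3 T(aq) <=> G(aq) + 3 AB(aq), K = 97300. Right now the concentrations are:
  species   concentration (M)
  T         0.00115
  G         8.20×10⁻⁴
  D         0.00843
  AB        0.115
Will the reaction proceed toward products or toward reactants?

no net change (already at equilibrium)

Q = [G]·[AB]³ / ([D]·[T]³) = (8.20×10⁻⁴)·(0.115)³ / ((0.00843)·(0.00115)³) = 97300
Q = 97300 = K, so the system is already at equilibrium.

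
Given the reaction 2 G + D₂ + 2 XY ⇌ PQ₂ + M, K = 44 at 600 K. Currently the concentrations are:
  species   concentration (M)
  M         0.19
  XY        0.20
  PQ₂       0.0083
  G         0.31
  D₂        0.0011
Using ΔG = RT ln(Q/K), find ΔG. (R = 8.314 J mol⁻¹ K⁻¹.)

ΔG = 10.7 kJ/mol

Q = [PQ₂]·[M] / ([G]²·[D₂]·[XY]²) = (0.0083)·(0.19) / ((0.31)²·(0.0011)·(0.20)²) = 373
ΔG = RT ln(Q/K) = (8.314 J mol⁻¹ K⁻¹)(600 K) × ln(373/44)
   = (4.988 kJ/mol)(2.137) = 10.7 kJ/mol
ΔG > 0, so the forward reaction is non-spontaneous (proceeds in reverse).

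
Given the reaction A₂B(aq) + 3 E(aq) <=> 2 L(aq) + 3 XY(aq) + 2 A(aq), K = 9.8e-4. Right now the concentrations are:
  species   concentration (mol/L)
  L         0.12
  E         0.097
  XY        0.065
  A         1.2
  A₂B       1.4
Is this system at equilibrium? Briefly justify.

no; Q > K, reaction proceeds in reverse

Q = [L]²·[XY]³·[A]² / ([A₂B]·[E]³) = (0.12)²·(0.065)³·(1.2)² / ((1.4)·(0.097)³) = 0.0045
Q = 0.0045 > K = 9.8e-4: net reverse reaction.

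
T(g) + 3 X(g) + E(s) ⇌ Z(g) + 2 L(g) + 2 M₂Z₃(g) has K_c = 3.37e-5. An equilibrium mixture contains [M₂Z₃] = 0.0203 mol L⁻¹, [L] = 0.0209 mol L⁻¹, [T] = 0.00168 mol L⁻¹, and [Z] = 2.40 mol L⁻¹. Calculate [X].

[X] = 1.97 mol L⁻¹

(E is a pure solid — omitted from K_c.)
At equilibrium, K_c = [Z]·[L]²·[M₂Z₃]² / ([T]·[X]³) = 3.37e-5.
(2.40)·(0.0209)²·(0.0203)² / ((0.00168)·([X])³) = 3.37e-5
[X]³ = 7.63 ⇒ [X] = 1.97 mol L⁻¹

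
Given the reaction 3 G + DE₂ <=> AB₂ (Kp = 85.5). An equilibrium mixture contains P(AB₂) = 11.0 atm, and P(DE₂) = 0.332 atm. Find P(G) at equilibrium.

P(G) = 0.729 atm

At equilibrium, Kp = P(AB₂) / (P(G)³·P(DE₂)) = 85.5.
(11.0) / ((P(G))³·(0.332)) = 85.5
P(G)³ = 0.388 ⇒ P(G) = 0.729 atm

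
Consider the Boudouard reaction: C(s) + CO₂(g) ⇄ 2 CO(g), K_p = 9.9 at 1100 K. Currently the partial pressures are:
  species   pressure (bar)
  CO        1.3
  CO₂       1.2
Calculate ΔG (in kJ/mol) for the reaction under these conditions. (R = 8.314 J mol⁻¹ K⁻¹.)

ΔG = -17.8 kJ/mol

(C is a pure solid — omitted from Q_p.)
Q_p = P(CO)² / P(CO₂) = (1.3)² / (1.2) = 1.41
ΔG = RT ln(Q_p/K_p) = (8.314 J mol⁻¹ K⁻¹)(1100 K) × ln(1.41/9.9)
   = (9.145 kJ/mol)(-1.949) = -17.8 kJ/mol
ΔG < 0, so the forward reaction is spontaneous (proceeds forward).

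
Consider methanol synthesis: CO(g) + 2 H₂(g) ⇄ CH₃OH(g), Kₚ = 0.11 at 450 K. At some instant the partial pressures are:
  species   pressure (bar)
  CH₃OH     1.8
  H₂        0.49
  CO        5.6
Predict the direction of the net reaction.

reverse (toward reactants)

Qₚ = P(CH₃OH) / (P(CO)·P(H₂)²) = (1.8) / ((5.6)·(0.49)²) = 1.3
Qₚ = 1.3 > Kₚ = 0.11, so the reverse reaction proceeds.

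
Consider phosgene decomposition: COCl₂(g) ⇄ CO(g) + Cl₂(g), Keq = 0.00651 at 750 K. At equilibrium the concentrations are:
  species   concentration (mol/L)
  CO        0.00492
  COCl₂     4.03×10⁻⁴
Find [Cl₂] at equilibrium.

At equilibrium, Keq = [CO]·[Cl₂] / [COCl₂] = 0.00651.
(0.00492)·([Cl₂]) / (4.03×10⁻⁴) = 0.00651
[Cl₂] = 5.33×10⁻⁴ mol/L

[Cl₂] = 5.33×10⁻⁴ mol/L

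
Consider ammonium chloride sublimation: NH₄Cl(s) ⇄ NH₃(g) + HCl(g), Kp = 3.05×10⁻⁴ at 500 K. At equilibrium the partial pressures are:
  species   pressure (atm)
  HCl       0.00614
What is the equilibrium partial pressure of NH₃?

(NH₄Cl is a pure solid — omitted from Kp.)
At equilibrium, Kp = P(NH₃)·P(HCl) = 3.05×10⁻⁴.
(P(NH₃))·(0.00614) = 3.05×10⁻⁴
P(NH₃) = 0.0497 atm

P(NH₃) = 0.0497 atm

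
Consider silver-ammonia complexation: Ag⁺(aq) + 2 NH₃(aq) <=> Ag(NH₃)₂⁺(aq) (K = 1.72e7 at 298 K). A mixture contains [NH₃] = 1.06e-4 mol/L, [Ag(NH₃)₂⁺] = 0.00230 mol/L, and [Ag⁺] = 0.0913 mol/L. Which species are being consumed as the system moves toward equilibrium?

Ag⁺, NH₃ (reactants)

Q = [Ag(NH₃)₂⁺] / ([Ag⁺]·[NH₃]²) = (0.00230) / ((0.0913)·(1.06e-4)²) = 2.24e6
Q = 2.24e6 < K = 1.72e7: net forward reaction.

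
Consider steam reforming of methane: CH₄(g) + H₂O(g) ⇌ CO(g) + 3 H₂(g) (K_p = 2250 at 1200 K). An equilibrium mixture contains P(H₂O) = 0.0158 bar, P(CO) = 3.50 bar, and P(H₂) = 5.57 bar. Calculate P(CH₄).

P(CH₄) = 17.0 bar

At equilibrium, K_p = P(CO)·P(H₂)³ / (P(CH₄)·P(H₂O)) = 2250.
(3.50)·(5.57)³ / ((P(CH₄))·(0.0158)) = 2250
P(CH₄) = 17.0 bar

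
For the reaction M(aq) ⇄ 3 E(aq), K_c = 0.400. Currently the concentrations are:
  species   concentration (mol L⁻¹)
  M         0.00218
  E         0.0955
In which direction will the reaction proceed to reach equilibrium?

at equilibrium

Q_c = [E]³ / [M] = (0.0955)³ / (0.00218) = 0.400
Q_c = 0.400 = K_c, so the system is already at equilibrium.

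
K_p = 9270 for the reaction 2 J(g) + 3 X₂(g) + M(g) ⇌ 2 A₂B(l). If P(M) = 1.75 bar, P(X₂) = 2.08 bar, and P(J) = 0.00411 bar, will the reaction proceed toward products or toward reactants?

(A₂B is a pure liquid — omitted from Q_p.)
Q_p = 1 / (P(J)²·P(X₂)³·P(M)) = 1 / ((0.00411)²·(2.08)³·(1.75)) = 3760
Q_p = 3760 < K_p = 9270, so the forward reaction proceeds.

forward (toward products)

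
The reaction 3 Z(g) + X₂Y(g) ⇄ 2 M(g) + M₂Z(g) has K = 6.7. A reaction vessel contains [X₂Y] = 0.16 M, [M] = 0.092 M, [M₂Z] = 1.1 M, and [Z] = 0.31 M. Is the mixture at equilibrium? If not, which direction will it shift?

Q = [M]²·[M₂Z] / ([Z]³·[X₂Y]) = (0.092)²·(1.1) / ((0.31)³·(0.16)) = 2.0
Q = 2.0 < K = 6.7: net forward reaction.

no; Q < K, reaction proceeds forward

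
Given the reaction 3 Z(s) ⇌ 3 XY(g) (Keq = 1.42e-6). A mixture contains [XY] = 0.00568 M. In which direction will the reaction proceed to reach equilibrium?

(Z is a pure solid — omitted from Q.)
Q = [XY]³ = (0.00568)³ = 1.83e-7
Q = 1.83e-7 < Keq = 1.42e-6, so the forward reaction proceeds.

in the forward direction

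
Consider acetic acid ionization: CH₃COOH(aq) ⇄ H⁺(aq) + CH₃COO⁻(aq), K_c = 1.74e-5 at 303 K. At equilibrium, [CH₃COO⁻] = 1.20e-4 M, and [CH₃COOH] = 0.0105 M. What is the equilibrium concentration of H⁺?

At equilibrium, K_c = [H⁺]·[CH₃COO⁻] / [CH₃COOH] = 1.74e-5.
([H⁺])·(1.20e-4) / (0.0105) = 1.74e-5
[H⁺] = 0.00152 M

[H⁺] = 0.00152 M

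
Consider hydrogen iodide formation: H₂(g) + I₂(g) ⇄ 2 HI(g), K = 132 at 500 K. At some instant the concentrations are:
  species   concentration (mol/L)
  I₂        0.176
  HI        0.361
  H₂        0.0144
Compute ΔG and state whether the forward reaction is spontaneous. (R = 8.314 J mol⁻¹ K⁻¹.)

ΔG = -3.92 kJ/mol; the forward reaction is spontaneous

Q = [HI]² / ([H₂]·[I₂]) = (0.361)² / ((0.0144)·(0.176)) = 51.4
ΔG = RT ln(Q/K) = (8.314 J mol⁻¹ K⁻¹)(500 K) × ln(51.4/132)
   = (4.157 kJ/mol)(-0.9432) = -3.92 kJ/mol
ΔG < 0, so the forward reaction is spontaneous (proceeds forward).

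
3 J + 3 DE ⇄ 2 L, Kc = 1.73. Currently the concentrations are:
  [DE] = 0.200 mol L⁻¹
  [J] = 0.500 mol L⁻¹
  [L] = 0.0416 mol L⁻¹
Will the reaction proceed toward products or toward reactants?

neither direction; the system is at equilibrium

Qc = [L]² / ([J]³·[DE]³) = (0.0416)² / ((0.500)³·(0.200)³) = 1.73
Qc = 1.73 = Kc, so the system is already at equilibrium.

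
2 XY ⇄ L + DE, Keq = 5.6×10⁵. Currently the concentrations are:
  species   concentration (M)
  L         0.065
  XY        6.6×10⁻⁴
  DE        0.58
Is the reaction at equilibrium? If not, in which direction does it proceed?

Q = [L]·[DE] / [XY]² = (0.065)·(0.58) / (6.6×10⁻⁴)² = 87000
Q = 87000 < Keq = 5.6×10⁵, so the forward reaction proceeds.

in the forward direction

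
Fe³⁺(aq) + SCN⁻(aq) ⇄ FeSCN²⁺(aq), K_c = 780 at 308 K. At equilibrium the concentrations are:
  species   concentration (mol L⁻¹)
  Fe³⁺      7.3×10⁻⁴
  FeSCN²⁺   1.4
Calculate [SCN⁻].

At equilibrium, K_c = [FeSCN²⁺] / ([Fe³⁺]·[SCN⁻]) = 780.
(1.4) / ((7.3×10⁻⁴)·([SCN⁻])) = 780
[SCN⁻] = 2.46 = 2.5 mol L⁻¹

[SCN⁻] = 2.5 mol L⁻¹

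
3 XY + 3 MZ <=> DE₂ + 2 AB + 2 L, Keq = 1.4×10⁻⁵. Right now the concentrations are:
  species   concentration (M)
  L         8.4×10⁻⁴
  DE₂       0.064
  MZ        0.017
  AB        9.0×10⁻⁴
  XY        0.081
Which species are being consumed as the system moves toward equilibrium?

Q = [DE₂]·[AB]²·[L]² / ([XY]³·[MZ]³) = (0.064)·(9.0×10⁻⁴)²·(8.4×10⁻⁴)² / ((0.081)³·(0.017)³) = 1.4×10⁻⁵
Q = 1.4×10⁻⁵ = Keq; the system is at equilibrium.

none (at equilibrium)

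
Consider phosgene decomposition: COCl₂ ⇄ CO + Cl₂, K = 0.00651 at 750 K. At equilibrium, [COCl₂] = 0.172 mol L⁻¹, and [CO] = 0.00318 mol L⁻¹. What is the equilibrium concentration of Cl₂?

At equilibrium, K = [CO]·[Cl₂] / [COCl₂] = 0.00651.
(0.00318)·([Cl₂]) / (0.172) = 0.00651
[Cl₂] = 0.352 mol L⁻¹

[Cl₂] = 0.352 mol L⁻¹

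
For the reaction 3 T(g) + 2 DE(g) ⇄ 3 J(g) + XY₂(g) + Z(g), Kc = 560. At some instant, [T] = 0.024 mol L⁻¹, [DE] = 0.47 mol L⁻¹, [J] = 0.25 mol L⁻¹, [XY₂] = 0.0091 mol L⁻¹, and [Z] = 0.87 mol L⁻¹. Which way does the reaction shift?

to the right

Qc = [J]³·[XY₂]·[Z] / ([T]³·[DE]²) = (0.25)³·(0.0091)·(0.87) / ((0.024)³·(0.47)²) = 41
Qc = 41 < Kc = 560, so the forward reaction proceeds.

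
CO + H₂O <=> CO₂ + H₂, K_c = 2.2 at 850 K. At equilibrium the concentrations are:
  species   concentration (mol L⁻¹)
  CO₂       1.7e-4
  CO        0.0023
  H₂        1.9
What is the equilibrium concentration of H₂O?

At equilibrium, K_c = [CO₂]·[H₂] / ([CO]·[H₂O]) = 2.2.
(1.7e-4)·(1.9) / ((0.0023)·([H₂O])) = 2.2
[H₂O] = 0.0638 = 0.064 mol L⁻¹

[H₂O] = 0.064 mol L⁻¹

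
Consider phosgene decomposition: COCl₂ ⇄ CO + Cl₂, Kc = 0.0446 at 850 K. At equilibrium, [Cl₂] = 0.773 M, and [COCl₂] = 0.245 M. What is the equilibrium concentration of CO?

At equilibrium, Kc = [CO]·[Cl₂] / [COCl₂] = 0.0446.
([CO])·(0.773) / (0.245) = 0.0446
[CO] = 0.0141 M

[CO] = 0.0141 M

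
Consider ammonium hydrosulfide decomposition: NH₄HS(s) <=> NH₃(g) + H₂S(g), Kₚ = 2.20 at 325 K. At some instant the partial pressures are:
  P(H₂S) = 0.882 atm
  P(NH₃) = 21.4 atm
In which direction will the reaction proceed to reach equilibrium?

(NH₄HS is a pure solid — omitted from Qₚ.)
Qₚ = P(NH₃)·P(H₂S) = (21.4)·(0.882) = 18.9
Qₚ = 18.9 > Kₚ = 2.20, so the reverse reaction proceeds.

to the left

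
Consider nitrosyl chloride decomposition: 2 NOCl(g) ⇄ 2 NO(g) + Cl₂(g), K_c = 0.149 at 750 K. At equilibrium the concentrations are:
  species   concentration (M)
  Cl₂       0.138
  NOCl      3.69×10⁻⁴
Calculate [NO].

At equilibrium, K_c = [NO]²·[Cl₂] / [NOCl]² = 0.149.
([NO])²·(0.138) / (3.69×10⁻⁴)² = 0.149
[NO]² = 1.47×10⁻⁷ ⇒ [NO] = 3.83×10⁻⁴ M

[NO] = 3.83×10⁻⁴ M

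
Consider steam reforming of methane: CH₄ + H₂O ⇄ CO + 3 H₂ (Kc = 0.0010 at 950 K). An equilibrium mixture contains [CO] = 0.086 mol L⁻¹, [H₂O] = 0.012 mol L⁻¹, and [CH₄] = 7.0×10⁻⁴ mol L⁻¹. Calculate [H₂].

[H₂] = 0.0046 mol L⁻¹

At equilibrium, Kc = [CO]·[H₂]³ / ([CH₄]·[H₂O]) = 0.0010.
(0.086)·([H₂])³ / ((7.0×10⁻⁴)·(0.012)) = 0.0010
[H₂]³ = 9.77×10⁻⁸ ⇒ [H₂] = 0.0046 mol L⁻¹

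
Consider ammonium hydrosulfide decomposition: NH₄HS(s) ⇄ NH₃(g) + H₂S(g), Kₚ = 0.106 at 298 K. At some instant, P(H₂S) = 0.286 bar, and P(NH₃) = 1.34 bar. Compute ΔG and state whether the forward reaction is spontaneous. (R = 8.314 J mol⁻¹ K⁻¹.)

(NH₄HS is a pure solid — omitted from Qₚ.)
Qₚ = P(NH₃)·P(H₂S) = (1.34)·(0.286) = 0.383
ΔG = RT ln(Qₚ/Kₚ) = (8.314 J mol⁻¹ K⁻¹)(298 K) × ln(0.383/0.106)
   = (2.478 kJ/mol)(1.285) = 3.18 kJ/mol
ΔG > 0, so the forward reaction is non-spontaneous (proceeds in reverse).

ΔG = 3.18 kJ/mol; the forward reaction is non-spontaneous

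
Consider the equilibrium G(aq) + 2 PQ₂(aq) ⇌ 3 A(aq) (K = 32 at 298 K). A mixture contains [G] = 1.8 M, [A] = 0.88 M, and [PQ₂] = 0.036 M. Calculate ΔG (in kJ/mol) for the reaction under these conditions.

ΔG = 5.48 kJ/mol

Q = [A]³ / ([G]·[PQ₂]²) = (0.88)³ / ((1.8)·(0.036)²) = 292
ΔG = RT ln(Q/K) = (8.314 J mol⁻¹ K⁻¹)(298 K) × ln(292/32)
   = (2.478 kJ/mol)(2.211) = 5.48 kJ/mol
ΔG > 0, so the forward reaction is non-spontaneous (proceeds in reverse).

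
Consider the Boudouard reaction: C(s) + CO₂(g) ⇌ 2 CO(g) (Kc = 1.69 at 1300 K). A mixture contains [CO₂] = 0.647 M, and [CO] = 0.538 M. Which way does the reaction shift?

(C is a pure solid — omitted from Qc.)
Qc = [CO]² / [CO₂] = (0.538)² / (0.647) = 0.447
Qc = 0.447 < Kc = 1.69, so the forward reaction proceeds.

forward (toward products)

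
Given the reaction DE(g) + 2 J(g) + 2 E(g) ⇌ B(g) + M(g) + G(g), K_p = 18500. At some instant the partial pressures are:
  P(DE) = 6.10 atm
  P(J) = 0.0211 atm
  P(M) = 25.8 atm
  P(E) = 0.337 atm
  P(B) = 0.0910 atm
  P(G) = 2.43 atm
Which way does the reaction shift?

at equilibrium

Q_p = P(B)·P(M)·P(G) / (P(DE)·P(J)²·P(E)²) = (0.0910)·(25.8)·(2.43) / ((6.10)·(0.0211)²·(0.337)²) = 18500
Q_p = 18500 = K_p, so the system is already at equilibrium.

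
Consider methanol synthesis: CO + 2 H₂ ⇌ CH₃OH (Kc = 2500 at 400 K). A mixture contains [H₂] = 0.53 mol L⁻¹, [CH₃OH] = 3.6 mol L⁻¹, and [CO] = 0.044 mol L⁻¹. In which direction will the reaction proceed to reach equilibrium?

in the forward direction

Qc = [CH₃OH] / ([CO]·[H₂]²) = (3.6) / ((0.044)·(0.53)²) = 290
Qc = 290 < Kc = 2500, so the forward reaction proceeds.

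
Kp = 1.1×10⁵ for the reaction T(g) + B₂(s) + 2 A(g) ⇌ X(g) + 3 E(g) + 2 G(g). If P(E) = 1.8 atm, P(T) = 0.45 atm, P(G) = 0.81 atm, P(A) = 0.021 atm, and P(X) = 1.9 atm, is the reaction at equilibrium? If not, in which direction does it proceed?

toward products

(B₂ is a pure solid — omitted from Qp.)
Qp = P(X)·P(E)³·P(G)² / (P(T)·P(A)²) = (1.9)·(1.8)³·(0.81)² / ((0.45)·(0.021)²) = 37000
Qp = 37000 < Kp = 1.1×10⁵, so the forward reaction proceeds.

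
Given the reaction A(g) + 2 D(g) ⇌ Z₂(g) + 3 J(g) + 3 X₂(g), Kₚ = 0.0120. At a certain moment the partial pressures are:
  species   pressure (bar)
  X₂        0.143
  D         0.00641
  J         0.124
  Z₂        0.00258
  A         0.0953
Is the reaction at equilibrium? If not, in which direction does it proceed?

to the right

Qₚ = P(Z₂)·P(J)³·P(X₂)³ / (P(A)·P(D)²) = (0.00258)·(0.124)³·(0.143)³ / ((0.0953)·(0.00641)²) = 0.00367
Qₚ = 0.00367 < Kₚ = 0.0120, so the forward reaction proceeds.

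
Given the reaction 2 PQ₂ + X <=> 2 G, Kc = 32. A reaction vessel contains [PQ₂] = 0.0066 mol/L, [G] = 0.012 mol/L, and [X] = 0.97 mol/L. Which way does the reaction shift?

forward (toward products)

Qc = [G]² / ([PQ₂]²·[X]) = (0.012)² / ((0.0066)²·(0.97)) = 3.4
Qc = 3.4 < Kc = 32, so the forward reaction proceeds.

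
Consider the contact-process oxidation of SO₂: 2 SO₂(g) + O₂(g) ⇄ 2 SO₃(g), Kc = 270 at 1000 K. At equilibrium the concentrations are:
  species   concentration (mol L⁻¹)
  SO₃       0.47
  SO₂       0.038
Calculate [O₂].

At equilibrium, Kc = [SO₃]² / ([SO₂]²·[O₂]) = 270.
(0.47)² / ((0.038)²·([O₂])) = 270
[O₂] = 0.567 = 0.57 mol L⁻¹

[O₂] = 0.57 mol L⁻¹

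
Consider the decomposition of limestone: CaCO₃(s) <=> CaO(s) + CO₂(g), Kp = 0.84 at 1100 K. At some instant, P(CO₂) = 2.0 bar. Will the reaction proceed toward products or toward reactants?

(CaCO₃, CaO are pure solids — omitted from Qp.)
Qp = P(CO₂) = 2.0
Qp = 2.0 > Kp = 0.84, so the reverse reaction proceeds.

reverse (toward reactants)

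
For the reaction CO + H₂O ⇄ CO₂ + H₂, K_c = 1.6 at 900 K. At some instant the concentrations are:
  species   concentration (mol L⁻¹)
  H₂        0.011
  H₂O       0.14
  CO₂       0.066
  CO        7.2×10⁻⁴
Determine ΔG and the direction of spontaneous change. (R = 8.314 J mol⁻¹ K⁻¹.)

Q_c = [CO₂]·[H₂] / ([CO]·[H₂O]) = (0.066)·(0.011) / ((7.2×10⁻⁴)·(0.14)) = 7.20
ΔG = RT ln(Q_c/K_c) = (8.314 J mol⁻¹ K⁻¹)(900 K) × ln(7.20/1.6)
   = (7.483 kJ/mol)(1.504) = 11.3 kJ/mol
ΔG > 0, so the forward reaction is non-spontaneous (proceeds in reverse).

ΔG = 11.3 kJ/mol; the forward reaction is non-spontaneous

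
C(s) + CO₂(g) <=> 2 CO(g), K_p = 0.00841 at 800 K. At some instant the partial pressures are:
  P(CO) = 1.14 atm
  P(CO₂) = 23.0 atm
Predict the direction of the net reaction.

(C is a pure solid — omitted from Q_p.)
Q_p = P(CO)² / P(CO₂) = (1.14)² / (23.0) = 0.0565
Q_p = 0.0565 > K_p = 0.00841, so the reverse reaction proceeds.

reverse (toward reactants)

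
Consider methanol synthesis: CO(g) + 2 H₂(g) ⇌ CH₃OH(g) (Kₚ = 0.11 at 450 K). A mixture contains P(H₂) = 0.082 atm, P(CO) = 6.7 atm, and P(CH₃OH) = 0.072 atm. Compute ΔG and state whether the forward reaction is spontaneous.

Qₚ = P(CH₃OH) / (P(CO)·P(H₂)²) = (0.072) / ((6.7)·(0.082)²) = 1.60
ΔG = RT ln(Qₚ/Kₚ) = (8.314 J mol⁻¹ K⁻¹)(450 K) × ln(1.60/0.11)
   = (3.741 kJ/mol)(2.677) = 10.0 kJ/mol
ΔG > 0, so the forward reaction is non-spontaneous (proceeds in reverse).

ΔG = 10.0 kJ/mol; the forward reaction is non-spontaneous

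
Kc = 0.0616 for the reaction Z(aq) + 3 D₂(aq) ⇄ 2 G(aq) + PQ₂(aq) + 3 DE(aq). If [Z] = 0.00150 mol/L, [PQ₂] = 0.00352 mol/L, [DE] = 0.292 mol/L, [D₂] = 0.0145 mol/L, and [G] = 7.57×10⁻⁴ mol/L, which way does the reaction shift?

Qc = [G]²·[PQ₂]·[DE]³ / ([Z]·[D₂]³) = (7.57×10⁻⁴)²·(0.00352)·(0.292)³ / ((0.00150)·(0.0145)³) = 0.0110
Qc = 0.0110 < Kc = 0.0616, so the forward reaction proceeds.

to the right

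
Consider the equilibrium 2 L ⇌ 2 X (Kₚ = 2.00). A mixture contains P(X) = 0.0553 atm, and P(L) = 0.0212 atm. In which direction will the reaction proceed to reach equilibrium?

Qₚ = P(X)² / P(L)² = (0.0553)² / (0.0212)² = 6.80
Qₚ = 6.80 > Kₚ = 2.00, so the reverse reaction proceeds.

reverse (toward reactants)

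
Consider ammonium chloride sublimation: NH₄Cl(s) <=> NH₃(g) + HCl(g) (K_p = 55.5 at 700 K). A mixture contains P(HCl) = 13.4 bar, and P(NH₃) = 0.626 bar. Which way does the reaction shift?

in the forward direction

(NH₄Cl is a pure solid — omitted from Q_p.)
Q_p = P(NH₃)·P(HCl) = (0.626)·(13.4) = 8.39
Q_p = 8.39 < K_p = 55.5, so the forward reaction proceeds.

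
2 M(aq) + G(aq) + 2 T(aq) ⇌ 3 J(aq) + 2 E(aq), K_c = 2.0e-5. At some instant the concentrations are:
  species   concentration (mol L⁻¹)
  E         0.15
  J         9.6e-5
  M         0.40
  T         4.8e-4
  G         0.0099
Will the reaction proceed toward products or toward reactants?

Q_c = [J]³·[E]² / ([M]²·[G]·[T]²) = (9.6e-5)³·(0.15)² / ((0.40)²·(0.0099)·(4.8e-4)²) = 5.5e-5
Q_c = 5.5e-5 > K_c = 2.0e-5, so the reverse reaction proceeds.

toward reactants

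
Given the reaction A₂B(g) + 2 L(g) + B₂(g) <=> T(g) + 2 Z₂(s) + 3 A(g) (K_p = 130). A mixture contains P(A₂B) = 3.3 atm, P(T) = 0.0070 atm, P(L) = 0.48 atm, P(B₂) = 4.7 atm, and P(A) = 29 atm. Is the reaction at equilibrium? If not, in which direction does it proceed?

(Z₂ is a pure solid — omitted from Q_p.)
Q_p = P(T)·P(A)³ / (P(A₂B)·P(L)²·P(B₂)) = (0.0070)·(29)³ / ((3.3)·(0.48)²·(4.7)) = 48
Q_p = 48 < K_p = 130, so the forward reaction proceeds.

in the forward direction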